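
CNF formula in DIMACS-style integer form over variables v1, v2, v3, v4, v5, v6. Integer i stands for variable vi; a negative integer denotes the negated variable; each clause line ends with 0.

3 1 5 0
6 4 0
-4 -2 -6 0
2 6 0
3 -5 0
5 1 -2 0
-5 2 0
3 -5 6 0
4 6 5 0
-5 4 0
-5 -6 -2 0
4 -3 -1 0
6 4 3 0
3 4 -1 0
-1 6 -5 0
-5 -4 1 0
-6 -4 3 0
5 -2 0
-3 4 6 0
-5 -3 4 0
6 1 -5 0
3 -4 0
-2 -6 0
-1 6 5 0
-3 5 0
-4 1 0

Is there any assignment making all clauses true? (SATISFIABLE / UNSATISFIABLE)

UNSATISFIABLE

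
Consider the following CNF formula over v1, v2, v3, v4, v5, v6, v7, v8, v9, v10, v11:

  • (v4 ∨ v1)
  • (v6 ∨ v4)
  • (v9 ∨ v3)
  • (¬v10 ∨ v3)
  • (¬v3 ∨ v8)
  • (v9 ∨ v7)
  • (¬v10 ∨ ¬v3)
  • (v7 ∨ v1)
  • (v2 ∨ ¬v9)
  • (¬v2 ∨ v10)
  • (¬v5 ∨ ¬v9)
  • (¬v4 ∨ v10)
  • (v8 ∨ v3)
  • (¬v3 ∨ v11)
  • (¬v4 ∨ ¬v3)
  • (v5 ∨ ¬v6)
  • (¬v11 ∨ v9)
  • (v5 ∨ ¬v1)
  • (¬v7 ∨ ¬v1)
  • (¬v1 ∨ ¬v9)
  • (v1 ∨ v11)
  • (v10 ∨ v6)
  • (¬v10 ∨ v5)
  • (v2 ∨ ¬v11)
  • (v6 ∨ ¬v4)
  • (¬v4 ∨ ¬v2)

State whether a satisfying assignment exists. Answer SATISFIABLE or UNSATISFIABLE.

UNSATISFIABLE

v3 = True:
  propagation gives v8=True, v10=False, v2=False, v9=False; an empty clause results — contradiction.
v3 = False:
  propagation gives v9=True, v10=False, v2=True; an empty clause results — contradiction.
Every branch closes, so no satisfying assignment exists.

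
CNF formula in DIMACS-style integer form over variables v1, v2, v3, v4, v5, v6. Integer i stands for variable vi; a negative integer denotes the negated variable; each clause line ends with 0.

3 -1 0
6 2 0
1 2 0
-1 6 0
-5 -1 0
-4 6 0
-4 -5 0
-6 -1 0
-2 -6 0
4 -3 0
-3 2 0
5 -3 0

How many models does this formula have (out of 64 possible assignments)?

2

The models are:
  v1=F v2=T v3=F v4=F v5=F v6=F
  v1=F v2=T v3=F v4=F v5=T v6=F
That's 2 in total.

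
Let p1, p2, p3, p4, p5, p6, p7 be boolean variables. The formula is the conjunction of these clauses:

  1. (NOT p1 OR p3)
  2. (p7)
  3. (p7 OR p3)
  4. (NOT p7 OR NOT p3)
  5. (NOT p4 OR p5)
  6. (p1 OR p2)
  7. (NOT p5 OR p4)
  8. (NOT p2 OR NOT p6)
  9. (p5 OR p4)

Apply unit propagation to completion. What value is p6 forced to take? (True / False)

False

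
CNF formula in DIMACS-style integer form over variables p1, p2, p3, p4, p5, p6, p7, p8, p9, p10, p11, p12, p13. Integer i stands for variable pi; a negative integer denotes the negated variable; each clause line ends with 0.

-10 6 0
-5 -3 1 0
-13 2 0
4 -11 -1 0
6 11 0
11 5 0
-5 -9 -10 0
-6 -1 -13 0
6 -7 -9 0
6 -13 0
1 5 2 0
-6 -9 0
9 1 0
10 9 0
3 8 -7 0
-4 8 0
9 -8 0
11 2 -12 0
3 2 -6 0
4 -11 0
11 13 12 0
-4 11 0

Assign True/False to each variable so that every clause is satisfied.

p1 = T, p2 = T, p3 = F, p4 = T, p5 = T, p6 = F, p7 = F, p8 = T, p9 = T, p10 = F, p11 = T, p12 = F, p13 = F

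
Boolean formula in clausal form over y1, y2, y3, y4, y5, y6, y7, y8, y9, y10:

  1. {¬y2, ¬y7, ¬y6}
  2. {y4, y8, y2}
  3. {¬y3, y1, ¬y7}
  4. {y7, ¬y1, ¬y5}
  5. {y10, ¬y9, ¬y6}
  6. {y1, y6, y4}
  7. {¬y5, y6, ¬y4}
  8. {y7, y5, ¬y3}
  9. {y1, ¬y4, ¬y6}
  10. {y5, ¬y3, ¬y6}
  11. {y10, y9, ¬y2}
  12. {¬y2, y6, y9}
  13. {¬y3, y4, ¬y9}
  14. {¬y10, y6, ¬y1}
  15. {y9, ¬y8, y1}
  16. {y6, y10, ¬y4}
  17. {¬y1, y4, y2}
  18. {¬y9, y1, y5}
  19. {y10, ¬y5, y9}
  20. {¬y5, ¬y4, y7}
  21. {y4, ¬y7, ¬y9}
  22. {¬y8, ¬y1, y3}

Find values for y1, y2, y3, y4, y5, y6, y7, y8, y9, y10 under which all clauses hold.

y1=True, y2=False, y3=False, y4=True, y5=False, y6=True, y7=False, y8=False, y9=False, y10=False

Check each clause:
  1. {¬y2, ¬y6, ¬y7} — ¬y7 is true.
  2. {y4, y8, y2} — y4 is true.
  3. {¬y7, ¬y3, y1} — y1 is true.
  4. {y7, ¬y5, ¬y1} — ¬y5 is true.
  5. {¬y6, ¬y9, y10} — ¬y9 is true.
  6. {y4, y1, y6} — y1 is true.
  7. {y6, ¬y4, ¬y5} — ¬y5 is true.
  8. {¬y3, y7, y5} — ¬y3 is true.
  9. {¬y4, ¬y6, y1} — y1 is true.
  10. {¬y3, ¬y6, y5} — ¬y3 is true.
  11. {y10, y9, ¬y2} — ¬y2 is true.
  12. {y6, ¬y2, y9} — ¬y2 is true.
  13. {¬y9, ¬y3, y4} — y4 is true.
  14. {y6, ¬y10, ¬y1} — y6 is true.
  15. {y1, y9, ¬y8} — ¬y8 is true.
  16. {y10, y6, ¬y4} — y6 is true.
  17. {¬y1, y2, y4} — y4 is true.
  18. {y5, y1, ¬y9} — y1 is true.
  19. {¬y5, y9, y10} — ¬y5 is true.
  20. {¬y5, ¬y4, y7} — ¬y5 is true.
  21. {¬y7, ¬y9, y4} — ¬y7 is true.
  22. {¬y1, ¬y8, y3} — ¬y8 is true.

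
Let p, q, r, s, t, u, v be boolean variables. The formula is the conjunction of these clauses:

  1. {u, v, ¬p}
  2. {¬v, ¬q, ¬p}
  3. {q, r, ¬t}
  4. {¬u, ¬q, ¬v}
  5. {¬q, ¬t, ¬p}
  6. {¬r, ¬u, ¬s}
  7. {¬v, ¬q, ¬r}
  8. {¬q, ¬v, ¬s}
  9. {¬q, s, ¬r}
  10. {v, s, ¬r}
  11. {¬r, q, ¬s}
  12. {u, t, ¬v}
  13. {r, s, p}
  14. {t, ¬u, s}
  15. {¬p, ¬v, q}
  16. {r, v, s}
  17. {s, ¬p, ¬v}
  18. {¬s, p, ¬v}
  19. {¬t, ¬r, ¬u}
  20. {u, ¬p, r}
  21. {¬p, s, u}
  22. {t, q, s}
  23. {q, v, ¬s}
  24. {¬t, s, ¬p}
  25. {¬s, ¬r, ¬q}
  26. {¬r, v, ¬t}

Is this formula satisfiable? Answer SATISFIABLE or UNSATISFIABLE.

SATISFIABLE

Try p = False.
Branch on q: take q = False.
For the remaining variables, r = True, s = False, t = True, u = False, v = True works.
Every clause has at least one true literal under this assignment.
So p=False, q=False, r=True, s=False, t=True, u=False, v=True is a satisfying assignment.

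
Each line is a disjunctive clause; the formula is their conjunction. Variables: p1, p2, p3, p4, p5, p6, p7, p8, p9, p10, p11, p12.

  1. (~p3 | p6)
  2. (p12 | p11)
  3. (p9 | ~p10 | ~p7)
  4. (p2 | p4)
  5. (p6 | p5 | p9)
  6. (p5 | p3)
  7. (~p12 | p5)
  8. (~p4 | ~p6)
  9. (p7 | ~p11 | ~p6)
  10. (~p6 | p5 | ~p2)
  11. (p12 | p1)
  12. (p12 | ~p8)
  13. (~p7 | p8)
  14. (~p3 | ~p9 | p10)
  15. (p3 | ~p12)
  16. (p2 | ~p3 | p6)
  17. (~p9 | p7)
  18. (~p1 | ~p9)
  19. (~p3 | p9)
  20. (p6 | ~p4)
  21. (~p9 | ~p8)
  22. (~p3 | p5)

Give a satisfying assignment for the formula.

p1=T, p2=T, p3=F, p4=F, p5=T, p6=F, p7=F, p8=F, p9=F, p10=F, p11=T, p12=F

Check each clause:
  1. (~p3 | p6) — ~p3 is true.
  2. (p11 | p12) — p11 is true.
  3. (~p7 | ~p10 | p9) — ~p7 is true.
  4. (p4 | p2) — p2 is true.
  5. (p6 | p9 | p5) — p5 is true.
  6. (p3 | p5) — p5 is true.
  7. (~p12 | p5) — ~p12 is true.
  8. (~p6 | ~p4) — ~p6 is true.
  9. (p7 | ~p11 | ~p6) — ~p6 is true.
  10. (p5 | ~p2 | ~p6) — ~p6 is true.
  11. (p12 | p1) — p1 is true.
  12. (p12 | ~p8) — ~p8 is true.
  13. (~p7 | p8) — ~p7 is true.
  14. (~p3 | p10 | ~p9) — ~p3 is true.
  15. (p3 | ~p12) — ~p12 is true.
  16. (p2 | p6 | ~p3) — p2 is true.
  17. (~p9 | p7) — ~p9 is true.
  18. (~p1 | ~p9) — ~p9 is true.
  19. (p9 | ~p3) — ~p3 is true.
  20. (p6 | ~p4) — ~p4 is true.
  21. (~p9 | ~p8) — ~p8 is true.
  22. (~p3 | p5) — ~p3 is true.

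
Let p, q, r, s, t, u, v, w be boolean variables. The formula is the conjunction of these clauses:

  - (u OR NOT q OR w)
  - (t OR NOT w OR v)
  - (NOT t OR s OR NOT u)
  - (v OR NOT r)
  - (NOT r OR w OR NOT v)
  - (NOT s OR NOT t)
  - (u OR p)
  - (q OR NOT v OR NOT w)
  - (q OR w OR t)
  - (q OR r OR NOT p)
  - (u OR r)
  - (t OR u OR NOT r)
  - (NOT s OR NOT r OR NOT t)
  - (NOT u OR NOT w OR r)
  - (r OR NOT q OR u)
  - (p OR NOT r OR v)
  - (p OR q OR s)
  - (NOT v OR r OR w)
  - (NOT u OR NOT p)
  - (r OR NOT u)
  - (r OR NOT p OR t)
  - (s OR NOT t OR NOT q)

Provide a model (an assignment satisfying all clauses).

p=0, q=1, r=1, s=0, t=0, u=1, v=1, w=1

Try p = False.
  then u is forced to True.
  then r is forced to True.
  then v is forced to True.
  then w is forced to True.
  then q is forced to True.
Branch on s: take s = False.
  then t is forced to False.
Every clause has at least one true literal under this assignment.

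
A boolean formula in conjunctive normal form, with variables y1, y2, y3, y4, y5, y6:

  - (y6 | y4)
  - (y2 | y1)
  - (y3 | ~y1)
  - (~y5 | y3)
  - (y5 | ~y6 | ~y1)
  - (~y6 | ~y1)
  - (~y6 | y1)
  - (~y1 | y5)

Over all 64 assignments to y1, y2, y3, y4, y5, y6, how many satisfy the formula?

Satisfying assignments:
  y1=F y2=T y3=F y4=T y5=F y6=F
  y1=F y2=T y3=T y4=T y5=F y6=F
  y1=F y2=T y3=T y4=T y5=T y6=F
  y1=T y2=F y3=T y4=T y5=T y6=F
  y1=T y2=T y3=T y4=T y5=T y6=F
That's 5 in total.

5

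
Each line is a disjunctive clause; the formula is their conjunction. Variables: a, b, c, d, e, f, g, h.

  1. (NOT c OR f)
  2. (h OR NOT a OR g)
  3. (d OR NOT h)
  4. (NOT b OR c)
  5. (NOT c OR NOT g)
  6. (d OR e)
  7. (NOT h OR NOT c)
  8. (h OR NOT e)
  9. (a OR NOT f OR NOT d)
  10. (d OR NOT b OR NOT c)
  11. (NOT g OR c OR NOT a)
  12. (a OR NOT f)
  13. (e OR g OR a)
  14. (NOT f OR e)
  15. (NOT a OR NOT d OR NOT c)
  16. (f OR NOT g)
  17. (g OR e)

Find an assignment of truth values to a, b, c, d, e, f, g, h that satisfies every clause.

Pure literal: b appears only negated; assign b = False.
Branch on a: take a = True.
Branch on c: take c = False.
  then g is forced to False.
  then h is forced to True.
  then d is forced to True.
  then e is forced to True.
f is now unconstrained; take f = False.
Check each clause:
  1. (NOT c OR f) — NOT c is true.
  2. (NOT a OR g OR h) — h is true.
  3. (d OR NOT h) — d is true.
  4. (c OR NOT b) — NOT b is true.
  5. (NOT c OR NOT g) — NOT g is true.
  6. (e OR d) — d is true.
  7. (NOT h OR NOT c) — NOT c is true.
  8. (h OR NOT e) — h is true.
  9. (a OR NOT f OR NOT d) — a is true.
  10. (NOT c OR d OR NOT b) — d is true.
  11. (NOT g OR c OR NOT a) — NOT g is true.
  12. (a OR NOT f) — a is true.
  13. (a OR e OR g) — a is true.
  14. (NOT f OR e) — NOT f is true.
  15. (NOT c OR NOT d OR NOT a) — NOT c is true.
  16. (NOT g OR f) — NOT g is true.
  17. (g OR e) — e is true.

a=T, b=F, c=F, d=T, e=T, f=F, g=F, h=T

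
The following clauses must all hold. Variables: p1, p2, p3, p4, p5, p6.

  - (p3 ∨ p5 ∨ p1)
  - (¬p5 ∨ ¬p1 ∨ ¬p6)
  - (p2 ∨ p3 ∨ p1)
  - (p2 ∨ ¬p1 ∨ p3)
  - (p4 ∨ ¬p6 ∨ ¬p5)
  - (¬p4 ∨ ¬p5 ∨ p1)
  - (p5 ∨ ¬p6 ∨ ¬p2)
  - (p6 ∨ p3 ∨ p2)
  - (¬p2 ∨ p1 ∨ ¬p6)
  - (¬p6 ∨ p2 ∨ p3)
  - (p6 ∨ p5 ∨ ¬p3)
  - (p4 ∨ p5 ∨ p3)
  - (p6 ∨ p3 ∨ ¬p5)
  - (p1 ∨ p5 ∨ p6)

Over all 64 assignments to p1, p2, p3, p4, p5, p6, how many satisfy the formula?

11

Case analysis on p5 and p6:
  p5=1, p6=1: a clause becomes empty — 0.
  p5=1, p6=0: p2 free; 3 ways for (p1,p3,p4) × 2^1 = 6.
  p5=0, p6=1: remaining (p1,p2,p3,p4) ∈ {(0,0,1,0); (0,0,1,1); (1,0,1,0); (1,0,1,1)} — 4.
  p5=0, p6=0: remaining (p1,p2,p3,p4) ∈ {(1,1,0,1)} — 1.
Total: 0 + 6 + 4 + 1 = 11.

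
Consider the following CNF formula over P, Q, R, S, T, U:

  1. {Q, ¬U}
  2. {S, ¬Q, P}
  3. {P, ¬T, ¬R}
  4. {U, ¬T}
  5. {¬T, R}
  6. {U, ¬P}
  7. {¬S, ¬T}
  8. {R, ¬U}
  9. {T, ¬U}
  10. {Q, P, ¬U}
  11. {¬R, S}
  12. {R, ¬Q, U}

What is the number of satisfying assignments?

Satisfying assignments:
  P=F Q=F R=F S=F T=F U=F
  P=F Q=F R=F S=T T=F U=F
  P=F Q=F R=T S=T T=F U=F
  P=F Q=T R=T S=T T=F U=F
Count: 4.

4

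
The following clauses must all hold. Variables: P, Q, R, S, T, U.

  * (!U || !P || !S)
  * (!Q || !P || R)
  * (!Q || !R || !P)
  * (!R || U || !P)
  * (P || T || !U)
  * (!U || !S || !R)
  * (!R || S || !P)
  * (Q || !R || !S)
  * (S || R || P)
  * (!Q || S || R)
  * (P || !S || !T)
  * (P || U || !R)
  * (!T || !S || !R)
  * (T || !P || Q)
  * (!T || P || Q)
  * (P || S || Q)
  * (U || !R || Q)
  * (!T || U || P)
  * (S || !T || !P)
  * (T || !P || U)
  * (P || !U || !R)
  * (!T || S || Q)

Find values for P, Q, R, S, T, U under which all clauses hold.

Set P = True and propagate.
Set Q = False and propagate.
  then T is forced to True.
  then S is forced to True.
  then U is forced to False.
  then R is forced to False.

P = 1, Q = 0, R = 0, S = 1, T = 1, U = 0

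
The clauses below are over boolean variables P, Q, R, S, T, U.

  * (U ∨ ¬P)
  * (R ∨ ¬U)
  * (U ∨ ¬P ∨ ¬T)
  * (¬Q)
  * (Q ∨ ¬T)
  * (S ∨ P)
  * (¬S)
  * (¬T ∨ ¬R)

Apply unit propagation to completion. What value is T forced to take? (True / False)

Unit clause (¬Q) sets Q = False.
(¬T ∨ Q): since Q = False, the clause reduces to (¬T). T = False.

False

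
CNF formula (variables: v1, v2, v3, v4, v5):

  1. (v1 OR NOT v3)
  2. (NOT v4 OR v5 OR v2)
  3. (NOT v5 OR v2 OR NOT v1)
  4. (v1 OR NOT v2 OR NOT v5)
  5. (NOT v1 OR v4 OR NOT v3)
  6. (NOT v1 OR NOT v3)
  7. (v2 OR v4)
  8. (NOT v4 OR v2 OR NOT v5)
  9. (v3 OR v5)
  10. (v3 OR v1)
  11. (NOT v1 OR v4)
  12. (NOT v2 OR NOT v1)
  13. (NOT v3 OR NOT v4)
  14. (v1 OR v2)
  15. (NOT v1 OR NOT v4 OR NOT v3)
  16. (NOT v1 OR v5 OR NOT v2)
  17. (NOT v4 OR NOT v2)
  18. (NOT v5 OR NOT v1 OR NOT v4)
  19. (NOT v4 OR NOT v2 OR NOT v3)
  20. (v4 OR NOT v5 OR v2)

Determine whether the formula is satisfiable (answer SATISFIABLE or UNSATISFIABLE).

UNSATISFIABLE

v1 = True:
  propagation gives v3=False, v5=True, v2=True; an empty clause results — contradiction.
v1 = False:
  propagation gives v3=False; an empty clause results — contradiction.
Every branch closes, so no satisfying assignment exists.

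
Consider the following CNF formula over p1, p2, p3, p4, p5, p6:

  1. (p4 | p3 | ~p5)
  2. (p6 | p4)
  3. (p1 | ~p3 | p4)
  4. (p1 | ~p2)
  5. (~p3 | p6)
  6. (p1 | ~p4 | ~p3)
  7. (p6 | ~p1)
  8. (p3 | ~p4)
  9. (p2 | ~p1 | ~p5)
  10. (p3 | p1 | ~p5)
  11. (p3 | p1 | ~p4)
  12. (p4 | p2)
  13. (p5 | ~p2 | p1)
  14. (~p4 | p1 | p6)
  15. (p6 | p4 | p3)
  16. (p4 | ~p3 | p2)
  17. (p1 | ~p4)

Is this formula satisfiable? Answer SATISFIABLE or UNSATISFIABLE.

SATISFIABLE

Pure literal: p6 appears only positively; assign p6 = True.
Set p1 = True and propagate.
Branch on p2: take p2 = True.
For the remaining variables, p3 = True, p4 = False, p5 = False works.
So p1=True, p2=True, p3=True, p4=False, p5=False, p6=True is a satisfying assignment.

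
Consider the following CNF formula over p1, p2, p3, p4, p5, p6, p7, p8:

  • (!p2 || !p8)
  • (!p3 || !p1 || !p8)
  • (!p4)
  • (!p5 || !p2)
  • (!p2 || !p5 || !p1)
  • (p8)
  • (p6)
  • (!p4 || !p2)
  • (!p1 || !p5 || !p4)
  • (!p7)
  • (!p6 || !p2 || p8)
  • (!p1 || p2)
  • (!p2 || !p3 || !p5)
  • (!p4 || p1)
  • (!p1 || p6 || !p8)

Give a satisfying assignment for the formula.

p1 = 0  p2 = 0  p3 = 1  p4 = 0  p5 = 1  p6 = 1  p7 = 0  p8 = 1

(!p4) is a unit clause, so p4 = False.
The clause (p8) is unit: p8 must be True.
The clause (!p2) is unit: p2 must be False.
The clause (p6) is unit: p6 must be True.
The clause (!p7) is unit: p7 must be False.
Unit propagation: (!p1) forces p1 = False.
p3, p5 are now unconstrained; take p3 = True, p5 = True.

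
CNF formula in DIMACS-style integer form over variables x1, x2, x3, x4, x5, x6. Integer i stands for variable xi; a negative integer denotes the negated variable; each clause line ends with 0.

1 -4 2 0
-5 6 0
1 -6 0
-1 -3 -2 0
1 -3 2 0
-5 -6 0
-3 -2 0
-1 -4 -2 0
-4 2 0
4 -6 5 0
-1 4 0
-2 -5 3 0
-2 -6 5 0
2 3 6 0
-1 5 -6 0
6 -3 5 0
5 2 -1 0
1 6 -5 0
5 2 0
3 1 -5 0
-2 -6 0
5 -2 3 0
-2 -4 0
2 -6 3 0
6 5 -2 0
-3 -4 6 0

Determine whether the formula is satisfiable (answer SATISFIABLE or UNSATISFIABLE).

x2 = True:
  propagation gives x3=False, x5=False; an empty clause results — contradiction.
x2 = False:
  propagation gives x4=False, x1=False, x6=False, x5=False; an empty clause results — contradiction.
Every branch closes, so no satisfying assignment exists.

UNSATISFIABLE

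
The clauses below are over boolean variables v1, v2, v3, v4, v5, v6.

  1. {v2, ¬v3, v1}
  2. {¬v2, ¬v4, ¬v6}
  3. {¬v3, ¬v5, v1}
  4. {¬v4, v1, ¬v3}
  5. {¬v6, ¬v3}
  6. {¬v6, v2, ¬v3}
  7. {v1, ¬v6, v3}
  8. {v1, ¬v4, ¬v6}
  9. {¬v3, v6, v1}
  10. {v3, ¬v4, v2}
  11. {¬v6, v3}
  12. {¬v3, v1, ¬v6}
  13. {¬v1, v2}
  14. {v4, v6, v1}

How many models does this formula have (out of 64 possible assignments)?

10

Case analysis on v3 and v1:
  v3=T, v1=T: remaining (v2,v4,v5,v6) ∈ {(T,F,F,F); (T,F,T,F); (T,T,F,F); (T,T,T,F)} — 4.
  v3=T, v1=F: a clause becomes empty — 0.
  v3=F, v1=T: remaining (v2,v4,v5,v6) ∈ {(T,F,F,F); (T,F,T,F); (T,T,F,F); (T,T,T,F)} — 4.
  v3=F, v1=F: remaining (v2,v4,v5,v6) ∈ {(T,T,F,F); (T,T,T,F)} — 2.
Total: 4 + 0 + 4 + 2 = 10.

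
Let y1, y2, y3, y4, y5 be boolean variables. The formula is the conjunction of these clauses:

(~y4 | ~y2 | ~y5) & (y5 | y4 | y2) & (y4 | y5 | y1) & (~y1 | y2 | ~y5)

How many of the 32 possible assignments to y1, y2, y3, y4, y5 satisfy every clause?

18

Case analysis on y5 and y2:
  y5=T, y2=T: remaining (y1,y3,y4) ∈ {(F,F,F); (F,T,F); (T,F,F); (T,T,F)} — 4.
  y5=T, y2=F: remaining (y1,y3,y4) ∈ {(F,F,F); (F,F,T); (F,T,F); (F,T,T)} — 4.
  y5=F, y2=T: y3 free; 3 ways for (y1,y4) × 2^1 = 6.
  y5=F, y2=F: remaining (y1,y3,y4) ∈ {(F,F,T); (F,T,T); (T,F,T); (T,T,T)} — 4.
Total: 4 + 4 + 6 + 4 = 18.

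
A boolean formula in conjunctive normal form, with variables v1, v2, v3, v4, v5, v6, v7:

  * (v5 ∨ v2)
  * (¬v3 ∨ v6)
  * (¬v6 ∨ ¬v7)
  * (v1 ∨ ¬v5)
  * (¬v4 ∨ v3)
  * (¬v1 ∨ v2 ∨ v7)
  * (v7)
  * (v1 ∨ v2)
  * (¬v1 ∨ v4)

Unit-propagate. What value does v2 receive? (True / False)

(v7) stands alone — v7 = True.
From (¬v6 ∨ ¬v7) and v7 = True: v6 = False.
(¬v3 ∨ v6): since v6 = False, the clause reduces to (¬v3). v3 = False.
(¬v4 ∨ v3): since v3 = False, the clause reduces to (¬v4). v4 = False.
From (¬v1 ∨ v4) and v4 = False: v1 = False.
In (¬v5 ∨ v1), v1 is now false; ¬v5 must hold, so v5 = False.
(v2 ∨ v5): since v5 = False, the clause reduces to (v2). v2 = True.

True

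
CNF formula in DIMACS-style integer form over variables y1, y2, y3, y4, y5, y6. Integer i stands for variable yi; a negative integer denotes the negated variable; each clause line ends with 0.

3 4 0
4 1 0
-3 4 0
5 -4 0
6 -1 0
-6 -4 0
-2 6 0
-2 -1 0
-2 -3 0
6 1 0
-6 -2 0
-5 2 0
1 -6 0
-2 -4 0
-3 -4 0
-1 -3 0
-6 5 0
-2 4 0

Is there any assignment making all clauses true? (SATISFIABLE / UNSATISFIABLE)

UNSATISFIABLE

y4 = True:
  propagation gives y5=True, y6=False, y1=False; an empty clause results — contradiction.
y4 = False:
  propagation gives y3=True; an empty clause results — contradiction.
Every branch closes, so no satisfying assignment exists.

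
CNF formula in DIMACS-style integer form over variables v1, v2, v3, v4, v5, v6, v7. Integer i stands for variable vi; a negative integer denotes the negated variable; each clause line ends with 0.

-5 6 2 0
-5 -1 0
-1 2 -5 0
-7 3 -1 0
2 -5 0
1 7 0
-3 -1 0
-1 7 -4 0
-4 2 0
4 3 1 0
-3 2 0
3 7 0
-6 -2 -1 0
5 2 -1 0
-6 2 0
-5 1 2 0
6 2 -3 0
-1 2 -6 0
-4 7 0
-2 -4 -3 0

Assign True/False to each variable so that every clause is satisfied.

Branch on v1: take v1 = False.
  then v7 is forced to True.
Try v2 = True.
The remaining clauses are satisfied by v3 = True, v4 = False, v5 = True, v6 = True.
Every clause has at least one true literal under this assignment.

v1=F  v2=T  v3=T  v4=F  v5=T  v6=T  v7=T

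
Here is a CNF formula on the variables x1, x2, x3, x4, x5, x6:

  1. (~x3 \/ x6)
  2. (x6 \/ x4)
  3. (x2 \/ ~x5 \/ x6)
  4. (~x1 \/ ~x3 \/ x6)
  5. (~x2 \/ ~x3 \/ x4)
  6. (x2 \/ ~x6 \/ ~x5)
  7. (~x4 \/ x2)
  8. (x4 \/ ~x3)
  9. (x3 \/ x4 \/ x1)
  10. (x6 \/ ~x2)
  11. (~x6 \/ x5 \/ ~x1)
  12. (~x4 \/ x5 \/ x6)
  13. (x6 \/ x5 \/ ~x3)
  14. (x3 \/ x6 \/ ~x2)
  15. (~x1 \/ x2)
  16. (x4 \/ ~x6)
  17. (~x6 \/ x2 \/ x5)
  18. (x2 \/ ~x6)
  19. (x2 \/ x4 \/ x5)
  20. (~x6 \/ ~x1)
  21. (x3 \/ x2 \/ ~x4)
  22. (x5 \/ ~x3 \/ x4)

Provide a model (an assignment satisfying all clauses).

x1 = False, x2 = True, x3 = False, x4 = True, x5 = True, x6 = True

Check each clause:
  1. (~x3 \/ x6) — ~x3 is true.
  2. (x6 \/ x4) — x4 is true.
  3. (x6 \/ x2 \/ ~x5) — x2 is true.
  4. (~x1 \/ x6 \/ ~x3) — ~x3 is true.
  5. (x4 \/ ~x3 \/ ~x2) — x4 is true.
  6. (~x6 \/ x2 \/ ~x5) — x2 is true.
  7. (x2 \/ ~x4) — x2 is true.
  8. (~x3 \/ x4) — x4 is true.
  9. (x1 \/ x4 \/ x3) — x4 is true.
  10. (x6 \/ ~x2) — x6 is true.
  11. (~x1 \/ ~x6 \/ x5) — x5 is true.
  12. (x5 \/ ~x4 \/ x6) — x5 is true.
  13. (x5 \/ x6 \/ ~x3) — ~x3 is true.
  14. (~x2 \/ x3 \/ x6) — x6 is true.
  15. (x2 \/ ~x1) — x2 is true.
  16. (x4 \/ ~x6) — x4 is true.
  17. (x5 \/ ~x6 \/ x2) — x2 is true.
  18. (x2 \/ ~x6) — x2 is true.
  19. (x5 \/ x4 \/ x2) — x2 is true.
  20. (~x6 \/ ~x1) — ~x1 is true.
  21. (x2 \/ x3 \/ ~x4) — x2 is true.
  22. (~x3 \/ x5 \/ x4) — x5 is true.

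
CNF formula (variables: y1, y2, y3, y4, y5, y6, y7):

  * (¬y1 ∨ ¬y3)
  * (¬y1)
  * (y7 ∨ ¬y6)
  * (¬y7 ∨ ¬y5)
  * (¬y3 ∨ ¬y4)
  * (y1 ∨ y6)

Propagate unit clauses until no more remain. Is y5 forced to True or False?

Unit clause (¬y1) sets y1 = False.
In (y1 ∨ y6), y1 is now false; y6 must hold, so y6 = True.
(¬y6 ∨ y7) with y6 = True leaves only y7, so y7 = True.
(¬y5 ∨ ¬y7) with y7 = True leaves only ¬y5, so y5 = False.

False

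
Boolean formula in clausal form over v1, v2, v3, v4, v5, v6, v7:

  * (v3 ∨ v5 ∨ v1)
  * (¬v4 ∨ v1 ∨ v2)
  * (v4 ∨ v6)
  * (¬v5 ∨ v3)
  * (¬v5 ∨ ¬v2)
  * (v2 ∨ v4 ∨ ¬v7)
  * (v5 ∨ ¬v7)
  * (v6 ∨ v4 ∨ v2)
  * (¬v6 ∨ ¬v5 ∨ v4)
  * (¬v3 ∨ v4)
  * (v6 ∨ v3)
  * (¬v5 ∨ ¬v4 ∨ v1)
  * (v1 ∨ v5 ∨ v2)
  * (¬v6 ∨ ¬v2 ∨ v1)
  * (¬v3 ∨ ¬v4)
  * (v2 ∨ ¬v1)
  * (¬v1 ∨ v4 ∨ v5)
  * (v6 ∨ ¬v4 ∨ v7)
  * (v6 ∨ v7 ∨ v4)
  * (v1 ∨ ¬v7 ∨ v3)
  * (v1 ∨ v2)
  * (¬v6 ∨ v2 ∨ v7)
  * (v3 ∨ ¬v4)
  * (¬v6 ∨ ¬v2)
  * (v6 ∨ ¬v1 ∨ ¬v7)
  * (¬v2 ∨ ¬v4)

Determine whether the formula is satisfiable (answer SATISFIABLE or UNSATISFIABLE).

UNSATISFIABLE

v4 = True:
  propagation gives v3=False; an empty clause results — contradiction.
v4 = False:
  propagation gives v6=True, v5=False, v7=False, v3=False; an empty clause results — contradiction.
Every branch closes, so no satisfying assignment exists.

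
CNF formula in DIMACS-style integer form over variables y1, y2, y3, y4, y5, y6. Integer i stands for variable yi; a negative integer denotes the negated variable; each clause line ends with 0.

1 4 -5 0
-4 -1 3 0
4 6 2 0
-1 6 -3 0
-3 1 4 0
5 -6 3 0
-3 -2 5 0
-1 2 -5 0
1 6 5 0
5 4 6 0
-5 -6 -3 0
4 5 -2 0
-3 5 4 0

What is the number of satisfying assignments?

Split on y5, then y3.
  y5=1, y3=1: remaining (y1,y2,y4,y6) ∈ {(0,0,1,0); (0,1,1,0)} — 2.
  y5=1, y3=0: y6 free; 3 ways for (y1,y2,y4) × 2^1 = 6.
  y5=0, y3=1: remaining (y1,y2,y4,y6) ∈ {(0,0,1,1); (1,0,1,1)} — 2.
  y5=0, y3=0: a clause becomes empty — 0.
Total: 2 + 6 + 2 + 0 = 10.

10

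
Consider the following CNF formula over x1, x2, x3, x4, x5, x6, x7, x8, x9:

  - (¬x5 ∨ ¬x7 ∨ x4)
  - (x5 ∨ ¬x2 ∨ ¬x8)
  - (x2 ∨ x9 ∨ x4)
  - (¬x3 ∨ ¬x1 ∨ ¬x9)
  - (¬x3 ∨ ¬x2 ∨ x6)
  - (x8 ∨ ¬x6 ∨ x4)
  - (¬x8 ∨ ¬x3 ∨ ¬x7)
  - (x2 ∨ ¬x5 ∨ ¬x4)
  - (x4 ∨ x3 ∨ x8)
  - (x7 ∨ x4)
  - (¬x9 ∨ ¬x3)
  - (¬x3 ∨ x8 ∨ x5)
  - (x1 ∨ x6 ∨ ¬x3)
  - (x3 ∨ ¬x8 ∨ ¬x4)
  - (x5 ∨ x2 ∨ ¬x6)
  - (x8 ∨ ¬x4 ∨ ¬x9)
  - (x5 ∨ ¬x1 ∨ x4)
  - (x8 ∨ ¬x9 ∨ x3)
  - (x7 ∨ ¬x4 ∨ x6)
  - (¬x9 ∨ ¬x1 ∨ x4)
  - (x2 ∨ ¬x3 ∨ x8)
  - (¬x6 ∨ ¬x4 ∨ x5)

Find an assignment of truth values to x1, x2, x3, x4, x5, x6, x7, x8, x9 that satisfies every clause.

Try x1 = True.
Branch on x2: take x2 = True.
For the remaining variables, x3 = True, x4 = True, x5 = True, x6 = True, x7 = True, x8 = False, x9 = False works.

x1 = True, x2 = True, x3 = True, x4 = True, x5 = True, x6 = True, x7 = True, x8 = False, x9 = False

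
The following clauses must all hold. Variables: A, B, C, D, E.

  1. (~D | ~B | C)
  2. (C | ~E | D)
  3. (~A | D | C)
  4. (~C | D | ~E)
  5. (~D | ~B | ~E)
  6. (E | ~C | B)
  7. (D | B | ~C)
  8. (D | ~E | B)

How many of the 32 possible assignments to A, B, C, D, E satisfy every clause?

Case analysis on D and C:
  D=T, C=T: remaining (A,B,E) ∈ {(F,F,T); (F,T,F); (T,F,T); (T,T,F)} — 4.
  D=T, C=F: remaining (A,B,E) ∈ {(F,F,F); (F,F,T); (T,F,F); (T,F,T)} — 4.
  D=F, C=T: remaining (A,B,E) ∈ {(F,T,F); (T,T,F)} — 2.
  D=F, C=F: remaining (A,B,E) ∈ {(F,F,F); (F,T,F)} — 2.
Total: 4 + 4 + 2 + 2 = 12.

12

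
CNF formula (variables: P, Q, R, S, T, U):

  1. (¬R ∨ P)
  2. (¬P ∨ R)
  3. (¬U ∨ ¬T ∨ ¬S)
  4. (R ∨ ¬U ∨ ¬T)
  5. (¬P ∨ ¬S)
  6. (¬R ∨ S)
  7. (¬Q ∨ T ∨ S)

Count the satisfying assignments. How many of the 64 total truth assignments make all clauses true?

10

Case analysis on R and S:
  R=1, S=1: a clause becomes empty — 0.
  R=1, S=0: a clause becomes empty — 0.
  R=0, S=1: Q free; 3 ways for (P,T,U) × 2^1 = 6.
  R=0, S=0: remaining (P,Q,T,U) ∈ {(0,0,0,0); (0,0,0,1); (0,0,1,0); (0,1,1,0)} — 4.
Total: 0 + 0 + 6 + 4 = 10.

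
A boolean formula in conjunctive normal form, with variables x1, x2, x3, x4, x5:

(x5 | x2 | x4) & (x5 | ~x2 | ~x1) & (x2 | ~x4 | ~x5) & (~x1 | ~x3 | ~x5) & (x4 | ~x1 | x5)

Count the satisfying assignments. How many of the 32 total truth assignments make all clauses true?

17

Split on x5, then x1.
  x5=1, x1=1: remaining (x2,x3,x4) ∈ {(0,0,0); (1,0,0); (1,0,1)} — 3.
  x5=1, x1=0: x3 free; 3 ways for (x2,x4) × 2^1 = 6.
  x5=0, x1=1: remaining (x2,x3,x4) ∈ {(0,0,1); (0,1,1)} — 2.
  x5=0, x1=0: x3 free; 3 ways for (x2,x4) × 2^1 = 6.
Total: 3 + 6 + 2 + 6 = 17.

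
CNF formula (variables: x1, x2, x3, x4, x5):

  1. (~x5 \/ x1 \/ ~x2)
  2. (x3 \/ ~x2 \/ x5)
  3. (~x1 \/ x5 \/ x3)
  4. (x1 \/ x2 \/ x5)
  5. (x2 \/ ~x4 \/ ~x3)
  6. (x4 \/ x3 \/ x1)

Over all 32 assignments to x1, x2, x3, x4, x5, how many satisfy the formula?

Split on x1, then x2.
  x1=T, x2=T: x4 free; 3 ways for (x3,x5) × 2^1 = 6.
  x1=T, x2=F: remaining (x3,x4,x5) ∈ {(F,F,T); (F,T,T); (T,F,F); (T,F,T)} — 4.
  x1=F, x2=T: remaining (x3,x4,x5) ∈ {(T,F,F); (T,T,F)} — 2.
  x1=F, x2=F: remaining (x3,x4,x5) ∈ {(F,T,T); (T,F,T)} — 2.
Total: 6 + 4 + 2 + 2 = 14.

14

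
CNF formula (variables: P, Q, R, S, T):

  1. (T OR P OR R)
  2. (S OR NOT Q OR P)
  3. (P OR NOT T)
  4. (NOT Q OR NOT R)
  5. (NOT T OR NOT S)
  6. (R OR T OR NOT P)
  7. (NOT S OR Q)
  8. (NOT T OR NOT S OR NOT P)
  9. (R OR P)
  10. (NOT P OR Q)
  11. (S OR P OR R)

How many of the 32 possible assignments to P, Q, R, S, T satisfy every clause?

Satisfying assignments:
  P=0 Q=0 R=1 S=0 T=0
  P=1 Q=1 R=0 S=0 T=1
That's 2 in total.

2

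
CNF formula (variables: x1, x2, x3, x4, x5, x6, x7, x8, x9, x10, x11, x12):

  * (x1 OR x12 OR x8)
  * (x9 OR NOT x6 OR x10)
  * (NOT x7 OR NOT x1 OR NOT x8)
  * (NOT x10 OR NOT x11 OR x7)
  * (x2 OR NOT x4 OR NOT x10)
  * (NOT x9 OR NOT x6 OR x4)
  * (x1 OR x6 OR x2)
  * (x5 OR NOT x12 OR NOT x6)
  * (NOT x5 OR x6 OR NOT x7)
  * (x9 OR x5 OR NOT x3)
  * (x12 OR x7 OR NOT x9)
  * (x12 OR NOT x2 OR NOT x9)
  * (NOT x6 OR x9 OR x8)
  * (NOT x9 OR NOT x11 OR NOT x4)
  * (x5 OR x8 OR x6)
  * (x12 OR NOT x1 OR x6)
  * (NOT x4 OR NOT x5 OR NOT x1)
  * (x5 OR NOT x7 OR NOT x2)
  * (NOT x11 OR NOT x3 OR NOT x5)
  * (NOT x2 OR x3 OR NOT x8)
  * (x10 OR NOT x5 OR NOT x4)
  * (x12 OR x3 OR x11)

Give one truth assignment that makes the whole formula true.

x1=1, x2=0, x3=1, x4=0, x5=1, x6=0, x7=0, x8=0, x9=0, x10=1, x11=0, x12=1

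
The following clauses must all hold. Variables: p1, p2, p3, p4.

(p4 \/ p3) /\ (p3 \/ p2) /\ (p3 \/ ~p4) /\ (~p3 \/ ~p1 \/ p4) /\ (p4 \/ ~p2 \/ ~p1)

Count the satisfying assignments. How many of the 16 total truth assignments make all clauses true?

6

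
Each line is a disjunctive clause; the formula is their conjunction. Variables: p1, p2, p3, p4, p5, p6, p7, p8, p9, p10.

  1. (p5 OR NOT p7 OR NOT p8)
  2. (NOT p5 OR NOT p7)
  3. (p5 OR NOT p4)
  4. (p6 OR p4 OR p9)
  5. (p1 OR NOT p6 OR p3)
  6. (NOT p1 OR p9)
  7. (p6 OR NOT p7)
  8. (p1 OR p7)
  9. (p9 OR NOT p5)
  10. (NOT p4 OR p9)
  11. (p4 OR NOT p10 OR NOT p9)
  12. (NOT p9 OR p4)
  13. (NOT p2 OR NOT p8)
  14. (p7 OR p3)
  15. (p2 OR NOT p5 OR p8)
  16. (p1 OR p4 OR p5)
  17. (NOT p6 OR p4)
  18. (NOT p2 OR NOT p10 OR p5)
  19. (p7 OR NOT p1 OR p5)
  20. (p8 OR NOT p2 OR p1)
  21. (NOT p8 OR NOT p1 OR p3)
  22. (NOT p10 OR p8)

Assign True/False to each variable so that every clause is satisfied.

Pure literal: p3 appears only positively; assign p3 = True.
p10 occurs only negated in the remaining clauses — set p10 = False.
Set p1 = True and propagate.
  then p9 is forced to True.
  then p4 is forced to True.
  then p5 is forced to True.
  then p7 is forced to False.
Try p2 = True.
  then p8 is forced to False.
p6 is now unconstrained; take p6 = True.

p1=True, p2=True, p3=True, p4=True, p5=True, p6=True, p7=False, p8=False, p9=True, p10=False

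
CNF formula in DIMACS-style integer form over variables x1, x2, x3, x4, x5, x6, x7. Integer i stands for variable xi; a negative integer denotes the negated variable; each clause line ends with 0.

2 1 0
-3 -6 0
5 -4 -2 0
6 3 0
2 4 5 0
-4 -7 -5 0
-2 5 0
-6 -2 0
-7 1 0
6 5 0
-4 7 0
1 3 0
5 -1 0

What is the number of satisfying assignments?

7

Split on x5, then x2.
  x5=1, x2=1: remaining (x1,x3,x4,x6,x7) ∈ {(0,1,0,0,0); (1,1,0,0,0); (1,1,0,0,1)} — 3.
  x5=1, x2=0: remaining (x1,x3,x4,x6,x7) ∈ {(1,0,0,1,0); (1,0,0,1,1); (1,1,0,0,0); (1,1,0,0,1)} — 4.
  x5=0, x2=1: a clause becomes empty — 0.
  x5=0, x2=0: a clause becomes empty — 0.
Total: 3 + 4 + 0 + 0 = 7.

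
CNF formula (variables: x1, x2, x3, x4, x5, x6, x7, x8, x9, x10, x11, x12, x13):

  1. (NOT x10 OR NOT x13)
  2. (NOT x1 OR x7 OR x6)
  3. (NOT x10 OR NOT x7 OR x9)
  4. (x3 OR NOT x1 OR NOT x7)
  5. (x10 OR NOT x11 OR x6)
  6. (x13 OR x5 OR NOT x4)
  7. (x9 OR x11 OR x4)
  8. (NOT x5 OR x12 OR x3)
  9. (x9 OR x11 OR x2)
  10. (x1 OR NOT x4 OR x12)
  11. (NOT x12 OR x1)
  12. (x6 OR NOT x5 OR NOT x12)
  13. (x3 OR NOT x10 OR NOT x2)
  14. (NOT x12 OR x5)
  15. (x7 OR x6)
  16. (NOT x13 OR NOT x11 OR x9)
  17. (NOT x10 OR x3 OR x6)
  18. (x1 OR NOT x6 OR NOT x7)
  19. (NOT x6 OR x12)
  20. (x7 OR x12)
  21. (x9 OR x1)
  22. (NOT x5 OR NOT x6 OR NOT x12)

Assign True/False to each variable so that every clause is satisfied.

Pure literal: x3 appears only positively; assign x3 = True.
Pure literal: x9 appears only positively; assign x9 = True.
Branch on x1: take x1 = True.
For the remaining variables, x2 = False, x4 = True, x5 = True, x6 = False, x7 = True, x8 = True, x10 = False, x11 = False, x12 = False, x13 = True works.
Every clause has at least one true literal under this assignment.
Check each clause:
  1. (NOT x10 OR NOT x13) — NOT x10 is true.
  2. (x7 OR x6 OR NOT x1) — x7 is true.
  3. (x9 OR NOT x7 OR NOT x10) — NOT x10 is true.
  4. (x3 OR NOT x7 OR NOT x1) — x3 is true.
  5. (x6 OR x10 OR NOT x11) — NOT x11 is true.
  6. (NOT x4 OR x5 OR x13) — x13 is true.
  7. (x11 OR x9 OR x4) — x9 is true.
  8. (x12 OR NOT x5 OR x3) — x3 is true.
  9. (x9 OR x11 OR x2) — x9 is true.
  10. (x12 OR x1 OR NOT x4) — x1 is true.
  11. (x1 OR NOT x12) — x1 is true.
  12. (NOT x5 OR x6 OR NOT x12) — NOT x12 is true.
  13. (NOT x2 OR x3 OR NOT x10) — x3 is true.
  14. (x5 OR NOT x12) — NOT x12 is true.
  15. (x7 OR x6) — x7 is true.
  16. (x9 OR NOT x13 OR NOT x11) — x9 is true.
  17. (x6 OR NOT x10 OR x3) — x3 is true.
  18. (NOT x6 OR x1 OR NOT x7) — x1 is true.
  19. (NOT x6 OR x12) — NOT x6 is true.
  20. (x12 OR x7) — x7 is true.
  21. (x9 OR x1) — x9 is true.
  22. (NOT x5 OR NOT x12 OR NOT x6) — NOT x6 is true.

x1 = True, x2 = False, x3 = True, x4 = True, x5 = True, x6 = False, x7 = True, x8 = True, x9 = True, x10 = False, x11 = False, x12 = False, x13 = True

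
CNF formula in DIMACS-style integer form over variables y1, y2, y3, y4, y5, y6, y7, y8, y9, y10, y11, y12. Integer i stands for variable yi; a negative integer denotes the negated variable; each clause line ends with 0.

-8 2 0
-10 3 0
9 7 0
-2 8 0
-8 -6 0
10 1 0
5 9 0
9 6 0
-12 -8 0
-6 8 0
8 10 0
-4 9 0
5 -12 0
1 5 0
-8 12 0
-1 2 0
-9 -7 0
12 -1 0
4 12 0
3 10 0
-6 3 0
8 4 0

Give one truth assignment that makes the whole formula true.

y3 occurs only positively in the remaining clauses — set y3 = True.
Pure literal: y5 appears only positively; assign y5 = True.
Set y1 = False and propagate.
  then y10 is forced to True.
The remaining clauses are satisfied by y2 = False, y4 = True, y6 = False, y7 = False, y8 = False, y9 = True, y11 = False, y12 = True.

y1=F, y2=F, y3=T, y4=T, y5=T, y6=F, y7=F, y8=F, y9=T, y10=T, y11=F, y12=T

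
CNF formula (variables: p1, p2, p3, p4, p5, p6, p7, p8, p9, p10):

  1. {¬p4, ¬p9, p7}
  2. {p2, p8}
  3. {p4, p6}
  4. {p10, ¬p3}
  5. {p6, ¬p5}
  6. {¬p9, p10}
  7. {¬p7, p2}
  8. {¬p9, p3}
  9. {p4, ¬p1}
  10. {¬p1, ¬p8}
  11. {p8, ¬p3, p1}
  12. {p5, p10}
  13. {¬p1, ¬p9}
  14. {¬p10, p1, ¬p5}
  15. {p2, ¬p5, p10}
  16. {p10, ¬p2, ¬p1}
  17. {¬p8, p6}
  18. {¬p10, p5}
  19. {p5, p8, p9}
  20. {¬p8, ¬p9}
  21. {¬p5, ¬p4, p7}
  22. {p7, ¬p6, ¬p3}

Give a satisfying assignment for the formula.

p1=False, p2=True, p3=False, p4=False, p5=True, p6=True, p7=False, p8=True, p9=False, p10=False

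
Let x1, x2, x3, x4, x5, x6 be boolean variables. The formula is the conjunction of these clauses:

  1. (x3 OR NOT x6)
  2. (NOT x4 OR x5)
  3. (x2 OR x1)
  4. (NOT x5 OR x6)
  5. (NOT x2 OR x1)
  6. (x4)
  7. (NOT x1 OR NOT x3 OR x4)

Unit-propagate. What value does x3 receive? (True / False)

Unit clause (x4) sets x4 = True.
In (x5 OR NOT x4), NOT x4 is now false; x5 must hold, so x5 = True.
(x6 OR NOT x5) with x5 = True leaves only x6, so x6 = True.
In (NOT x6 OR x3), NOT x6 is now false; x3 must hold, so x3 = True.

True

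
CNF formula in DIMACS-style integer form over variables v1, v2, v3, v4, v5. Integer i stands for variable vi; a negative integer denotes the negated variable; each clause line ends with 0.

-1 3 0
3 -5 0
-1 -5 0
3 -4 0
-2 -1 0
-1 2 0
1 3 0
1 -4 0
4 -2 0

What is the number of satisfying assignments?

Satisfying assignments:
  v1=F v2=F v3=T v4=F v5=F
  v1=F v2=F v3=T v4=F v5=T
Count: 2.

2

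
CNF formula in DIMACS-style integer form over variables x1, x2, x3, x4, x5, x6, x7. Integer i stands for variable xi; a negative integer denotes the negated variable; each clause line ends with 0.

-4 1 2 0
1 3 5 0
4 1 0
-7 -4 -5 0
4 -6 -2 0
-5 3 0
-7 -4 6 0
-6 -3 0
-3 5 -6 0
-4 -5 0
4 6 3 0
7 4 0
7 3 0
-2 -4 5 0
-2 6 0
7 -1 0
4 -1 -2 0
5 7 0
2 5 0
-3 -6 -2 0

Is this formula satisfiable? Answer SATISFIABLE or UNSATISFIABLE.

Try x1 = True.
  then x7 is forced to True.
The remaining clauses are satisfied by x2 = False, x3 = True, x4 = False, x5 = True, x6 = False.
So x1=True, x2=False, x3=True, x4=False, x5=True, x6=False, x7=True is a satisfying assignment.

SATISFIABLE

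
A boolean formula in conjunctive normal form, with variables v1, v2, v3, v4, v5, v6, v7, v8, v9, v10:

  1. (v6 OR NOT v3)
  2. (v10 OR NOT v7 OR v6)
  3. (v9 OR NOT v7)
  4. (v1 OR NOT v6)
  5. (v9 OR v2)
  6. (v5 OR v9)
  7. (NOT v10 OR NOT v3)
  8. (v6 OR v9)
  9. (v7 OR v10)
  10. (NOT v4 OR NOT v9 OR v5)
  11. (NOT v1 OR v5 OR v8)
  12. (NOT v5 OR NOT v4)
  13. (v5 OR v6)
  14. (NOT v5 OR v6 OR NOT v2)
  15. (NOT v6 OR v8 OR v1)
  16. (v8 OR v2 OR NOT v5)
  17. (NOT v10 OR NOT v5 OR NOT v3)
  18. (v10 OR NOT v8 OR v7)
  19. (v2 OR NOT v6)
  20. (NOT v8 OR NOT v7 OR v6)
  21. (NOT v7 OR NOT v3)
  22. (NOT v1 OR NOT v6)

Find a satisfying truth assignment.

v1=F, v2=F, v3=F, v4=F, v5=T, v6=F, v7=F, v8=T, v9=T, v10=T

Pure literal: v3 appears only negated; assign v3 = False.
Pure literal: v4 appears only negated; assign v4 = False.
Branch on v1: take v1 = False.
  then v6 is forced to False.
  then v9 is forced to True.
  then v5 is forced to True.
  then v2 is forced to False.
  then v8 is forced to True.
  then v7 is forced to False.
  then v10 is forced to True.
Every clause has at least one true literal under this assignment.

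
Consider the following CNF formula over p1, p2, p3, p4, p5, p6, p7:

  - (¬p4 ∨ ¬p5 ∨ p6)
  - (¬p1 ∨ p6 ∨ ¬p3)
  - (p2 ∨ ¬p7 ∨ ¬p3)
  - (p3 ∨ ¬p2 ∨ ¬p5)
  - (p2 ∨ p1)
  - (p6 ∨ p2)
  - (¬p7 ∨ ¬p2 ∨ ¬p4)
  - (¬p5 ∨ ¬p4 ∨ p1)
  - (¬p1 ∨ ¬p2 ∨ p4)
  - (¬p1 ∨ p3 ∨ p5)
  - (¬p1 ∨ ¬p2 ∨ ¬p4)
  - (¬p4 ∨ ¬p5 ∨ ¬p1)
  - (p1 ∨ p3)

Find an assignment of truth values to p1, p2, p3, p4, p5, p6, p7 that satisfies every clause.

p1=False, p2=True, p3=True, p4=False, p5=True, p6=True, p7=False

Pure literal: p6 appears only positively; assign p6 = True.
p7 occurs only negated in the remaining clauses — set p7 = False.
Try p1 = False.
  then p2 is forced to True.
  then p3 is forced to True.
For the remaining variables, p4 = False, p5 = True works.
Every clause has at least one true literal under this assignment.
Check each clause:
  1. (¬p5 ∨ p6 ∨ ¬p4) — ¬p4 is true.
  2. (p6 ∨ ¬p1 ∨ ¬p3) — ¬p1 is true.
  3. (¬p7 ∨ p2 ∨ ¬p3) — ¬p7 is true.
  4. (p3 ∨ ¬p2 ∨ ¬p5) — p3 is true.
  5. (p2 ∨ p1) — p2 is true.
  6. (p2 ∨ p6) — p2 is true.
  7. (¬p7 ∨ ¬p4 ∨ ¬p2) — ¬p7 is true.
  8. (p1 ∨ ¬p5 ∨ ¬p4) — ¬p4 is true.
  9. (¬p2 ∨ p4 ∨ ¬p1) — ¬p1 is true.
  10. (¬p1 ∨ p3 ∨ p5) — p3 is true.
  11. (¬p1 ∨ ¬p4 ∨ ¬p2) — ¬p4 is true.
  12. (¬p4 ∨ ¬p5 ∨ ¬p1) — ¬p4 is true.
  13. (p3 ∨ p1) — p3 is true.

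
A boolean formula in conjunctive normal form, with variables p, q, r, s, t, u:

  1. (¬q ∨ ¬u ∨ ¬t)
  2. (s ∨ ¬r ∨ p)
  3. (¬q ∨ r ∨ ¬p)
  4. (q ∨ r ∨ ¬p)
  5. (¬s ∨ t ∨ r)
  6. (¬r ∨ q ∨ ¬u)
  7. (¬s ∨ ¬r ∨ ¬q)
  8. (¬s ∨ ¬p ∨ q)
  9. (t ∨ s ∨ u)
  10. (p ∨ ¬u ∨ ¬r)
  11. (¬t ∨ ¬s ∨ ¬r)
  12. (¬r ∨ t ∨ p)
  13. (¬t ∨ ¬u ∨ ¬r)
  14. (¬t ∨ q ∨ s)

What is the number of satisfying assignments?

8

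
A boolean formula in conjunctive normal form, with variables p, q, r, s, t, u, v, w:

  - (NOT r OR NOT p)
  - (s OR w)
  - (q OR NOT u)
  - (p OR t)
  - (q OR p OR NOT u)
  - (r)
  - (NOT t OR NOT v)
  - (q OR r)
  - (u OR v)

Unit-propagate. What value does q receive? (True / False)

(r) stands alone — r = True.
In (NOT p OR NOT r), NOT r is now false; NOT p must hold, so p = False.
(p OR t) with p = False leaves only t, so t = True.
From (NOT t OR NOT v) and t = True: v = False.
In (u OR v), v is now false; u must hold, so u = True.
(q OR NOT u) with u = True leaves only q, so q = True.

True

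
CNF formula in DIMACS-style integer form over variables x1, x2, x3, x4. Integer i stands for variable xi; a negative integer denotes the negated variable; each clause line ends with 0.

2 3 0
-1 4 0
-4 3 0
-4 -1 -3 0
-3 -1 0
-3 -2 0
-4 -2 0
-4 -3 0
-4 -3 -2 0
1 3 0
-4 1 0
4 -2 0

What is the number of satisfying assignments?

The models are:
  x1=F x2=F x3=T x4=F
That's 1 in total.

1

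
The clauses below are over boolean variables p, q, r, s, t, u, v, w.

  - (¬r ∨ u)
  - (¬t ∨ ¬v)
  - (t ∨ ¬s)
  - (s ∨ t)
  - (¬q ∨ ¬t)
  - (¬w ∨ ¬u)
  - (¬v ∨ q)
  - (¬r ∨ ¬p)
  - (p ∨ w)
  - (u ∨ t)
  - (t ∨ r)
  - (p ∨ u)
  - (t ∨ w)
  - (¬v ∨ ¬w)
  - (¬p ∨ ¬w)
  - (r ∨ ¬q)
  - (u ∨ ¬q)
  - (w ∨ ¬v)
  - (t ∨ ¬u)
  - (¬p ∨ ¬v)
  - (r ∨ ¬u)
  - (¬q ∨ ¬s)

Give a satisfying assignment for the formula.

v occurs only negated in the remaining clauses — set v = False.
Set p = True and propagate.
  then r is forced to False.
  then t is forced to True.
  then q is forced to False.
  then w is forced to False.
  then u is forced to False.
s is now unconstrained; take s = False.

p = True, q = False, r = False, s = False, t = True, u = False, v = False, w = False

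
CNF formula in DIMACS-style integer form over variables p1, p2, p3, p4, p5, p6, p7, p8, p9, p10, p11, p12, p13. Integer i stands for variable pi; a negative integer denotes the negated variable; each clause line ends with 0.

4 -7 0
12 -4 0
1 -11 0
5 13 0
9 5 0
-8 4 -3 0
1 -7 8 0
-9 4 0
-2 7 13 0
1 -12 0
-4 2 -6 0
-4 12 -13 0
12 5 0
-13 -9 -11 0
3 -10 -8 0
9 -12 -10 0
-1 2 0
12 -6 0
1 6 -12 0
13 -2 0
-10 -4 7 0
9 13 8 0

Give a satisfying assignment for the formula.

p1=True  p2=True  p3=False  p4=True  p5=True  p6=False  p7=True  p8=True  p9=True  p10=False  p11=False  p12=True  p13=True

Check each clause:
  1. (p4 OR NOT p7) — p4 is true.
  2. (NOT p4 OR p12) — p12 is true.
  3. (p1 OR NOT p11) — p1 is true.
  4. (p13 OR p5) — p13 is true.
  5. (p9 OR p5) — p9 is true.
  6. (NOT p8 OR p4 OR NOT p3) — p4 is true.
  7. (p8 OR NOT p7 OR p1) — p8 is true.
  8. (NOT p9 OR p4) — p4 is true.
  9. (p7 OR p13 OR NOT p2) — p13 is true.
  10. (NOT p12 OR p1) — p1 is true.
  11. (p2 OR NOT p4 OR NOT p6) — NOT p6 is true.
  12. (NOT p4 OR p12 OR NOT p13) — p12 is true.
  13. (p12 OR p5) — p12 is true.
  14. (NOT p11 OR NOT p13 OR NOT p9) — NOT p11 is true.
  15. (NOT p10 OR p3 OR NOT p8) — NOT p10 is true.
  16. (NOT p10 OR p9 OR NOT p12) — p9 is true.
  17. (p2 OR NOT p1) — p2 is true.
  18. (p12 OR NOT p6) — NOT p6 is true.
  19. (p1 OR NOT p12 OR p6) — p1 is true.
  20. (p13 OR NOT p2) — p13 is true.
  21. (NOT p4 OR NOT p10 OR p7) — NOT p10 is true.
  22. (p9 OR p13 OR p8) — p8 is true.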